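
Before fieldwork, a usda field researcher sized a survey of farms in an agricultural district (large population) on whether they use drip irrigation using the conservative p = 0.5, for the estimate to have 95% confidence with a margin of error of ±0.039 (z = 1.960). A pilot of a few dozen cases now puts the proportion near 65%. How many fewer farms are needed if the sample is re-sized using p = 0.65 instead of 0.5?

Conservative (p = 0.5): n = 1.960² × 0.25 / 0.039² ≈ 631.43 → 632.
Using p = 0.65: p(1−p) = 0.2275, so n = 1.960² × 0.2275 / 0.039² ≈ 574.60 → 575.
Reduction: 632 − 575 = 57.

57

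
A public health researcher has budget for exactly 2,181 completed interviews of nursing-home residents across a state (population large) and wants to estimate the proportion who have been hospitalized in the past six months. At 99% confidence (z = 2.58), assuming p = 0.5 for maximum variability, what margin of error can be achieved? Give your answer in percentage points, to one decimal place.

SE(p̂) = √[p(1−p)/n] = √[0.2500/2181] = 0.01071.
E = z × SE = 2.58 × 0.01071 = 0.02762, or 2.8 percentage points.

2.8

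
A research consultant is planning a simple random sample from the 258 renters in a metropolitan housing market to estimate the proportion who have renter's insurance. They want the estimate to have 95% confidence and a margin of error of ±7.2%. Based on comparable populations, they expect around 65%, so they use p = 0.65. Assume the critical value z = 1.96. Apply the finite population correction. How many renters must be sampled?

Unadjusted: n₀ = 1.96² × 0.65 × 0.35 / 0.072² ≈ 168.59, so n₀ = 169.
Finite population correction with N = 258: n = n₀ / (1 + (n₀−1)/N) = 169 / (1 + 168/258) = 169 / 1.6512 ≈ 102.35.
Rounding up, n = 103.

103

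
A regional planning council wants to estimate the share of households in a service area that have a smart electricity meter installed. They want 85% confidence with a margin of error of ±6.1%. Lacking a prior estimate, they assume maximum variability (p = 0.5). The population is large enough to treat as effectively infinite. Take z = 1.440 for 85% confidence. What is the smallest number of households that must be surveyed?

With p = 0.5, p(1−p) = 0.25.
n = z²·p(1−p)/E² = 1.440² × 0.2500 / 0.061² = 2.0736 × 0.2500 / 0.003721 ≈ 139.32.
Rounding up gives n = 140.

140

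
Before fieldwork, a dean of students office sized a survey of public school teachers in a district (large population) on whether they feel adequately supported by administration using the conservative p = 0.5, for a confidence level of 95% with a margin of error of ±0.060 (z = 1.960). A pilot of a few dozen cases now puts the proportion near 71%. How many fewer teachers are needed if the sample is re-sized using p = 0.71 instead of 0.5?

47

Conservative (p = 0.5): n = 1.960² × 0.25 / 0.060² ≈ 266.78 → 267.
Using p = 0.71: p(1−p) = 0.2059, so n = 1.960² × 0.2059 / 0.060² ≈ 219.72 → 220.
Reduction: 267 − 220 = 47.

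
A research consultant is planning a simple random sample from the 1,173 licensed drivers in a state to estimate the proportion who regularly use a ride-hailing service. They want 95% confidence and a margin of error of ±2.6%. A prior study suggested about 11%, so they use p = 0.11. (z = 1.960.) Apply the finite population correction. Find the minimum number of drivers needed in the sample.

378

Unadjusted: n₀ = 1.960² × 0.11 × 0.89 / 0.026² ≈ 556.35, so n₀ = 557.
Finite population correction with N = 1,173: n = n₀ / (1 + (n₀−1)/N) = 557 / (1 + 556/1173) = 557 / 1.4740 ≈ 377.88.
Rounding up, n = 378.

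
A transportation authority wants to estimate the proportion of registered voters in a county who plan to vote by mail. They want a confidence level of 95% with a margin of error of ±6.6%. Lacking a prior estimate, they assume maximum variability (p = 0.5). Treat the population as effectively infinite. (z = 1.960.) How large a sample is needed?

With p = 0.5, p(1−p) = 0.25.
n = z²·p(1−p)/E² = 1.960² × 0.2500 / 0.066² = 3.8416 × 0.2500 / 0.004356 ≈ 220.48.
Rounding up gives n = 221.

221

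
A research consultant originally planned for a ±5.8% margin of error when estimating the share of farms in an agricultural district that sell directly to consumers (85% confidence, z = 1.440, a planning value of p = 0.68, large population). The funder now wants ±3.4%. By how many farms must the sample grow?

At ±5.8%: n = 1.440² × 0.2176 / 0.058² ≈ 134.13 → 135.
At ±3.4%: n = 1.440² × 0.2176 / 0.034² ≈ 390.32 → 391.
Additional respondents: 391 − 135 = 256.

256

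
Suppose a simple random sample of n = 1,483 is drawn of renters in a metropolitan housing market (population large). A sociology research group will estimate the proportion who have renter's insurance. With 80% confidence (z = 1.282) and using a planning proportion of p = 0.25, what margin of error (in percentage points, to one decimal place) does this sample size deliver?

1.4

SE(p̂) = √[p(1−p)/n] = √[0.1875/1483] = 0.01124.
E = z × SE = 1.282 × 0.01124 = 0.01442, or 1.4 percentage points.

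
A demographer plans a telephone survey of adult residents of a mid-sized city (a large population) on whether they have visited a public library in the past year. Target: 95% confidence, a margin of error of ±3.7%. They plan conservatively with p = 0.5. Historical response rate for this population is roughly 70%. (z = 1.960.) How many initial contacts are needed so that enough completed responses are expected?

Completed interviews needed: n₀ = 1.960² × 0.2500 / 0.037² ≈ 701.53 → 702.
At a 70% response rate, contacts needed = 702 / 0.70 ≈ 1002.86 → 1003.

1003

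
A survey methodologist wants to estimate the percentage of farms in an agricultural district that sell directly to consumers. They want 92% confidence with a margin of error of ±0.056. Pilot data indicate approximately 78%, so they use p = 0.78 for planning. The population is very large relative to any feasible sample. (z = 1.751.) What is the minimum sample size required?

168

With p = 0.78, p(1−p) = 0.1716.
n = z²·p(1−p)/E² = 1.751² × 0.1716 / 0.056² = 3.0660 × 0.1716 / 0.003136 ≈ 167.77.
Rounding up gives n = 168.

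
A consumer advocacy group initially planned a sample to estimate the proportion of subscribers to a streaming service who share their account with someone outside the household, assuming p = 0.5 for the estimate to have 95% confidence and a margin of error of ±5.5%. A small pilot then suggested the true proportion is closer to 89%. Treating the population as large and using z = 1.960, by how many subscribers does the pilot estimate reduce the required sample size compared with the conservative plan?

193

Conservative (p = 0.5): n = 1.960² × 0.25 / 0.055² ≈ 317.49 → 318.
Using p = 0.89: p(1−p) = 0.0979, so n = 1.960² × 0.0979 / 0.055² ≈ 124.33 → 125.
Reduction: 318 − 125 = 193.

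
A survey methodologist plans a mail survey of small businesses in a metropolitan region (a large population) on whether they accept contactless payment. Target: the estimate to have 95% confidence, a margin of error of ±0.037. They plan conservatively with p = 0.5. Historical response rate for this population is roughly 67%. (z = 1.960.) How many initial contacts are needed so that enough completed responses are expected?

Completed interviews needed: n₀ = 1.960² × 0.2500 / 0.037² ≈ 701.53 → 702.
At a 67% response rate, contacts needed = 702 / 0.67 ≈ 1047.76 → 1048.

1048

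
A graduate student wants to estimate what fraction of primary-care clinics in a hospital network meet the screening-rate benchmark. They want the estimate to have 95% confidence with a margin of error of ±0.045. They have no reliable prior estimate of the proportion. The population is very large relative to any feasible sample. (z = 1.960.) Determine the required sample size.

475

With no prior estimate, use p = 0.5, giving p(1−p) = 0.25.
n = z²·p(1−p)/E² = 1.960² × 0.2500 / 0.045² = 3.8416 × 0.2500 / 0.002025 ≈ 474.27.
Rounding up gives n = 475.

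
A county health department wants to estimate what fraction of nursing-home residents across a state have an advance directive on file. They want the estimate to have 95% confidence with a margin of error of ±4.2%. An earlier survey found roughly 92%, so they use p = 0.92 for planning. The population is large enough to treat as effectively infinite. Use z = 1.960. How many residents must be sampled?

161

With p = 0.92, p(1−p) = 0.0736.
n = z²·p(1−p)/E² = 1.960² × 0.0736 / 0.042² = 3.8416 × 0.0736 / 0.001764 ≈ 160.28.
Rounding up gives n = 161.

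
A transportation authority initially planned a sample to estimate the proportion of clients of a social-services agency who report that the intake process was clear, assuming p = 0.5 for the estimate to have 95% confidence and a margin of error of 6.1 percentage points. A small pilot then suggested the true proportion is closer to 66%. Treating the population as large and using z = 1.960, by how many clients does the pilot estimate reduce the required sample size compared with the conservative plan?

27

Conservative (p = 0.5): n = 1.960² × 0.25 / 0.061² ≈ 258.10 → 259.
Using p = 0.66: p(1−p) = 0.2244, so n = 1.960² × 0.2244 / 0.061² ≈ 231.67 → 232.
Reduction: 259 − 232 = 27.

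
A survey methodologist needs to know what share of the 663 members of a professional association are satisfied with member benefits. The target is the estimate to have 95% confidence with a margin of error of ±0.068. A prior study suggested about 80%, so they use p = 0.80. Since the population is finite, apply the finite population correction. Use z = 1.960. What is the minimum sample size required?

111

Unadjusted: n₀ = 1.960² × 0.80 × 0.20 / 0.068² ≈ 132.93, so n₀ = 133.
Finite population correction with N = 663: n = n₀ / (1 + (n₀−1)/N) = 133 / (1 + 132/663) = 133 / 1.1991 ≈ 110.92.
Rounding up, n = 111.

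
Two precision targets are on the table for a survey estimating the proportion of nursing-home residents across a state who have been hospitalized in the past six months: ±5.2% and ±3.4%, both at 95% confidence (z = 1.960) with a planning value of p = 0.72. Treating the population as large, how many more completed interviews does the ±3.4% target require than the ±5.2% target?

At ±5.2%: n = 1.960² × 0.2016 / 0.052² ≈ 286.42 → 287.
At ±3.4%: n = 1.960² × 0.2016 / 0.034² ≈ 669.95 → 670.
Additional respondents: 670 − 287 = 383.

383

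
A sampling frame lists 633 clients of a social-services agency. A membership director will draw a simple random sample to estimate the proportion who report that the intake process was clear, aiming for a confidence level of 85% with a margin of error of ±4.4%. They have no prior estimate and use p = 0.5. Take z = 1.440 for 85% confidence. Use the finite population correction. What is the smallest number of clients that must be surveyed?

189

Unadjusted: n₀ = 1.440² × 0.50 × 0.50 / 0.044² ≈ 267.77, so n₀ = 268.
Finite population correction with N = 633: n = n₀ / (1 + (n₀−1)/N) = 268 / (1 + 267/633) = 268 / 1.4218 ≈ 188.49.
Rounding up, n = 189.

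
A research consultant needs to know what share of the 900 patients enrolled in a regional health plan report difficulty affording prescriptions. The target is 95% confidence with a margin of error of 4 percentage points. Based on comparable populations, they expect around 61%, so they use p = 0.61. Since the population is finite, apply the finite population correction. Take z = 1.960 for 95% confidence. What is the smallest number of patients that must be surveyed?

Unadjusted: n₀ = 1.960² × 0.61 × 0.39 / 0.040² ≈ 571.20, so n₀ = 572.
Finite population correction with N = 900: n = n₀ / (1 + (n₀−1)/N) = 572 / (1 + 571/900) = 572 / 1.6344 ≈ 349.97.
Rounding up, n = 350.

350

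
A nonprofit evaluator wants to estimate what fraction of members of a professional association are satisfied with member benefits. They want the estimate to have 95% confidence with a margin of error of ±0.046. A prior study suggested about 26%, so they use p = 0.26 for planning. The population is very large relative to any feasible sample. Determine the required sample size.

For 95% confidence, z = 1.960.
With p = 0.26, p(1−p) = 0.1924.
n = z²·p(1−p)/E² = 1.960² × 0.1924 / 0.046² = 3.8416 × 0.1924 / 0.002116 ≈ 349.30.
Rounding up gives n = 350.

350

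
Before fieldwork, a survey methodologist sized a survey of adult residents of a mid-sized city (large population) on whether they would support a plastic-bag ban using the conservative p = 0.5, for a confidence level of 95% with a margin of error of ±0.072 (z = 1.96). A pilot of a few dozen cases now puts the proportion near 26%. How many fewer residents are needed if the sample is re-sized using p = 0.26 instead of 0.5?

Conservative (p = 0.5): n = 1.96² × 0.25 / 0.072² ≈ 185.26 → 186.
Using p = 0.26: p(1−p) = 0.1924, so n = 1.96² × 0.1924 / 0.072² ≈ 142.58 → 143.
Reduction: 186 − 143 = 43.

43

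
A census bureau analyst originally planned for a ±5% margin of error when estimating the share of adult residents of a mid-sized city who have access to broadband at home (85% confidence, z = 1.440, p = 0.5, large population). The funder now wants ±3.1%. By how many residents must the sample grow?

332

At ±5%: n = 1.440² × 0.2500 / 0.050² ≈ 207.36 → 208.
At ±3.1%: n = 1.440² × 0.2500 / 0.031² ≈ 539.44 → 540.
Additional respondents: 540 − 208 = 332.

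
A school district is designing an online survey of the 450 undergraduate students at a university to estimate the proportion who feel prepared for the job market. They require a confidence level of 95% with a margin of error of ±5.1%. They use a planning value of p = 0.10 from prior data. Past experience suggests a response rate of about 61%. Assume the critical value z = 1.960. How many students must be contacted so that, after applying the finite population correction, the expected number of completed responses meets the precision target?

Completed interviews needed (unadjusted): n₀ = 1.960² × 0.0900 / 0.051² ≈ 132.93 → 133.
FPC for N = 450: n = 133 / (1 + 132/450) = 133 / 1.2933 ≈ 102.84 → 103.
At a 61% response rate, contacts needed = 103 / 0.61 ≈ 168.85 → 169.

169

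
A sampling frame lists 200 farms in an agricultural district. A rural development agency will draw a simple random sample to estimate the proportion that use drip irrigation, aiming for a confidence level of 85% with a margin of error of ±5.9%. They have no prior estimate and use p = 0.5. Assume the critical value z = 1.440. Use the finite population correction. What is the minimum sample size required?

86

Unadjusted: n₀ = 1.440² × 0.50 × 0.50 / 0.059² ≈ 148.92, so n₀ = 149.
Finite population correction with N = 200: n = n₀ / (1 + (n₀−1)/N) = 149 / (1 + 148/200) = 149 / 1.7400 ≈ 85.63.
Rounding up, n = 86.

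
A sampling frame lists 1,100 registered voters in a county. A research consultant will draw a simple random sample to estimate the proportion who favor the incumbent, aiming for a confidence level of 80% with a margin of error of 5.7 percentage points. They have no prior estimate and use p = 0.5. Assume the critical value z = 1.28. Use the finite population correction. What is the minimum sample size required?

Unadjusted: n₀ = 1.28² × 0.50 × 0.50 / 0.057² ≈ 126.07, so n₀ = 127.
Finite population correction with N = 1,100: n = n₀ / (1 + (n₀−1)/N) = 127 / (1 + 126/1100) = 127 / 1.1145 ≈ 113.95.
Rounding up, n = 114.

114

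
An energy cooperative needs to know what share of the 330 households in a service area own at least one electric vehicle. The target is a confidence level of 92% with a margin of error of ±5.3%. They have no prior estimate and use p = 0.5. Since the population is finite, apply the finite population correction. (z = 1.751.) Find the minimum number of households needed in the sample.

Unadjusted: n₀ = 1.751² × 0.50 × 0.50 / 0.053² ≈ 272.87, so n₀ = 273.
Finite population correction with N = 330: n = n₀ / (1 + (n₀−1)/N) = 273 / (1 + 272/330) = 273 / 1.8242 ≈ 149.65.
Rounding up, n = 150.

150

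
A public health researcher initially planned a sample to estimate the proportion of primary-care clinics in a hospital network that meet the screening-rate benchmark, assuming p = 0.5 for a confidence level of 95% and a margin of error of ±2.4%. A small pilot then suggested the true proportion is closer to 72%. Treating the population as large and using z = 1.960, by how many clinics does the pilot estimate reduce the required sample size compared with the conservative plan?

Conservative (p = 0.5): n = 1.960² × 0.25 / 0.024² ≈ 1667.36 → 1668.
Using p = 0.72: p(1−p) = 0.2016, so n = 1.960² × 0.2016 / 0.024² ≈ 1344.56 → 1345.
Reduction: 1668 − 1345 = 323.

323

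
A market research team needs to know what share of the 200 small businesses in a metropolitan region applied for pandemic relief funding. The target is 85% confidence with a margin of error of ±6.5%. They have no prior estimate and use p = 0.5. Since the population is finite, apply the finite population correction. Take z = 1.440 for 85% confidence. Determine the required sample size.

Unadjusted: n₀ = 1.440² × 0.50 × 0.50 / 0.065² ≈ 122.70, so n₀ = 123.
Finite population correction with N = 200: n = n₀ / (1 + (n₀−1)/N) = 123 / (1 + 122/200) = 123 / 1.6100 ≈ 76.40.
Rounding up, n = 77.

77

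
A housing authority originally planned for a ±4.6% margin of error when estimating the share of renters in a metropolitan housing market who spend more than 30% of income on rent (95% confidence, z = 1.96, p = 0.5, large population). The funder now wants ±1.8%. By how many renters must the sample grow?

At ±4.6%: n = 1.96² × 0.2500 / 0.046² ≈ 453.88 → 454.
At ±1.8%: n = 1.96² × 0.2500 / 0.018² ≈ 2964.20 → 2965.
Additional respondents: 2965 − 454 = 2511.

2511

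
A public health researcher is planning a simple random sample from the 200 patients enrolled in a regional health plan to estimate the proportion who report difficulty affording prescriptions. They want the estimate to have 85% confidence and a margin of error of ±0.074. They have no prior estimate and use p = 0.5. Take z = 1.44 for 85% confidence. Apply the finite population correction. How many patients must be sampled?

65

Unadjusted: n₀ = 1.44² × 0.50 × 0.50 / 0.074² ≈ 94.67, so n₀ = 95.
Finite population correction with N = 200: n = n₀ / (1 + (n₀−1)/N) = 95 / (1 + 94/200) = 95 / 1.4700 ≈ 64.63.
Rounding up, n = 65.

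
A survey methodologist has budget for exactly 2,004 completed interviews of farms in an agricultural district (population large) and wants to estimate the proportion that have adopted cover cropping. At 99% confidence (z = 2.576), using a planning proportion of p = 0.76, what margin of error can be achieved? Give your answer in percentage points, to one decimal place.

2.5

SE(p̂) = √[p(1−p)/n] = √[0.1824/2004] = 0.00954.
E = z × SE = 2.576 × 0.00954 = 0.02458, or 2.5 percentage points.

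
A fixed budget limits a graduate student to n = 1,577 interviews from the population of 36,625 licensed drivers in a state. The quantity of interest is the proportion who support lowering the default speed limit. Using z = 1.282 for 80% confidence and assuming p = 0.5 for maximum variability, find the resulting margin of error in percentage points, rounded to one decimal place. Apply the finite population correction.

1.6

Finite-population factor: (N−n)/(N−1) = (36625−1577)/(36625−1) = 0.9570.
SE(p̂) = √[p(1−p)/n · (N−n)/(N−1)] = √[0.2500/1577 × 0.9570] = 0.01232.
E = z × SE = 1.282 × 0.01232 = 0.01579 ≈ 1.6 percentage points.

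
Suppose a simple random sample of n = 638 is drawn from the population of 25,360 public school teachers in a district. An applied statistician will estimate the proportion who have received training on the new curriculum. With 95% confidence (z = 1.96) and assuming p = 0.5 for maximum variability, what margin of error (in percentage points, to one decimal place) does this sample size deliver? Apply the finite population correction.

3.8

Finite-population factor: (N−n)/(N−1) = (25360−638)/(25360−1) = 0.9749.
SE(p̂) = √[p(1−p)/n · (N−n)/(N−1)] = √[0.2500/638 × 0.9749] = 0.01954.
E = z × SE = 1.96 × 0.01954 = 0.03831 ≈ 3.8 percentage points.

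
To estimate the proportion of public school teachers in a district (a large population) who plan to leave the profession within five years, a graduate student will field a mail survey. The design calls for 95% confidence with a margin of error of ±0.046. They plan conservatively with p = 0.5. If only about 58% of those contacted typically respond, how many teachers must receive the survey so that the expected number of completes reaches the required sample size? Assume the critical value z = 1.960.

Completed interviews needed: n₀ = 1.960² × 0.2500 / 0.046² ≈ 453.88 → 454.
At a 58% response rate, contacts needed = 454 / 0.58 ≈ 782.76 → 783.

783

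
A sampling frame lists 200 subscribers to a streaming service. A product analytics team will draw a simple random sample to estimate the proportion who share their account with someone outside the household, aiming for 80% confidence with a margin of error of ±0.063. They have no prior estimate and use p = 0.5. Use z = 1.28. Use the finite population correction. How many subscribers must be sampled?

Unadjusted: n₀ = 1.28² × 0.50 × 0.50 / 0.063² ≈ 103.20, so n₀ = 104.
Finite population correction with N = 200: n = n₀ / (1 + (n₀−1)/N) = 104 / (1 + 103/200) = 104 / 1.5150 ≈ 68.65.
Rounding up, n = 69.

69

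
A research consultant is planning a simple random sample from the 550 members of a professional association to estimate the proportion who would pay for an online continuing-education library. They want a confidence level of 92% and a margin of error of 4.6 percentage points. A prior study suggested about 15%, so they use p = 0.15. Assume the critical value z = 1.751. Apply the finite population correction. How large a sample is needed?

139

Unadjusted: n₀ = 1.751² × 0.15 × 0.85 / 0.046² ≈ 184.74, so n₀ = 185.
Finite population correction with N = 550: n = n₀ / (1 + (n₀−1)/N) = 185 / (1 + 184/550) = 185 / 1.3345 ≈ 138.62.
Rounding up, n = 139.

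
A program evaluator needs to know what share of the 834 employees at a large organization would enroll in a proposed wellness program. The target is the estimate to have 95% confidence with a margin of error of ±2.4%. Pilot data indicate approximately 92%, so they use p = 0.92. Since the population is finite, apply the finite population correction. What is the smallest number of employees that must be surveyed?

For 95% confidence, z = 1.96.
Unadjusted: n₀ = 1.96² × 0.92 × 0.08 / 0.024² ≈ 490.87, so n₀ = 491.
Finite population correction with N = 834: n = n₀ / (1 + (n₀−1)/N) = 491 / (1 + 490/834) = 491 / 1.5875 ≈ 309.29.
Rounding up, n = 310.

310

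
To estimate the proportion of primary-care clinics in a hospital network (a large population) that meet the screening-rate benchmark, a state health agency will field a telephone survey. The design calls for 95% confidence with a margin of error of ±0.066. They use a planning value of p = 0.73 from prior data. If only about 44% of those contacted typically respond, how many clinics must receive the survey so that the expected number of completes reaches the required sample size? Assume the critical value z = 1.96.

Completed interviews needed: n₀ = 1.96² × 0.1971 / 0.066² ≈ 173.82 → 174.
At a 44% response rate, contacts needed = 174 / 0.44 ≈ 395.45 → 396.

396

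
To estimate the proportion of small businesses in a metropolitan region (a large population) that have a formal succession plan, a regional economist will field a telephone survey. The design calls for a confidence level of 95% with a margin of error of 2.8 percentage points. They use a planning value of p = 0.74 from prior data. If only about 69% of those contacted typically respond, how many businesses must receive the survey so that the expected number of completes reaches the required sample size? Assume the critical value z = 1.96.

1367

Completed interviews needed: n₀ = 1.96² × 0.1924 / 0.028² ≈ 942.76 → 943.
At a 69% response rate, contacts needed = 943 / 0.69 ≈ 1366.67 → 1367.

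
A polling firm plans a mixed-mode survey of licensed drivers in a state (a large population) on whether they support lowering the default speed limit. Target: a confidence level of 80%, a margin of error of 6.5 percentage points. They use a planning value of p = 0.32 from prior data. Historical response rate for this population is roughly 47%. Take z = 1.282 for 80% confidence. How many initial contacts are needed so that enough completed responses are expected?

181

Completed interviews needed: n₀ = 1.282² × 0.2176 / 0.065² ≈ 84.65 → 85.
At a 47% response rate, contacts needed = 85 / 0.47 ≈ 180.85 → 181.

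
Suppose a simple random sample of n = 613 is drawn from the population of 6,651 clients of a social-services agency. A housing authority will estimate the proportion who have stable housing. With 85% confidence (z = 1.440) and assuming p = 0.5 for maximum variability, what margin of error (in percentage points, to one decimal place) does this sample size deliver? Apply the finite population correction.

Finite-population factor: (N−n)/(N−1) = (6651−613)/(6651−1) = 0.9080.
SE(p̂) = √[p(1−p)/n · (N−n)/(N−1)] = √[0.2500/613 × 0.9080] = 0.01924.
E = z × SE = 1.440 × 0.01924 = 0.02771 ≈ 2.8 percentage points.

2.8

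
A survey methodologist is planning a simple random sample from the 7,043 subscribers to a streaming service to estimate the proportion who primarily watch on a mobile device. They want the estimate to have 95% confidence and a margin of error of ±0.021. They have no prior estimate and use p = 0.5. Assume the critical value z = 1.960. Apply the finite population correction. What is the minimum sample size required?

Unadjusted: n₀ = 1.960² × 0.50 × 0.50 / 0.021² ≈ 2177.78, so n₀ = 2178.
Finite population correction with N = 7,043: n = n₀ / (1 + (n₀−1)/N) = 2178 / (1 + 2177/7043) = 2178 / 1.3091 ≈ 1663.74.
Rounding up, n = 1664.

1664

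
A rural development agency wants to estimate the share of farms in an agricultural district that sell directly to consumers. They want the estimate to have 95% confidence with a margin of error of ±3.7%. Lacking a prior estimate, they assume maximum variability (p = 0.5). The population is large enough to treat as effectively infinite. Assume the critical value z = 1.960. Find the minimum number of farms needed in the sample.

With p = 0.5, p(1−p) = 0.25.
n = z²·p(1−p)/E² = 1.960² × 0.2500 / 0.037² = 3.8416 × 0.2500 / 0.001369 ≈ 701.53.
Rounding up gives n = 702.

702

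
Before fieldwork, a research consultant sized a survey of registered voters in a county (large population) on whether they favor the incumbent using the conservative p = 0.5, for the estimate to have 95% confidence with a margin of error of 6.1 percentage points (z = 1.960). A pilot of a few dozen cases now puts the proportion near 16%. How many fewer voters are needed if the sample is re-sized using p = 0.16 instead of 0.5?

120

Conservative (p = 0.5): n = 1.960² × 0.25 / 0.061² ≈ 258.10 → 259.
Using p = 0.16: p(1−p) = 0.1344, so n = 1.960² × 0.1344 / 0.061² ≈ 138.76 → 139.
Reduction: 259 − 139 = 120.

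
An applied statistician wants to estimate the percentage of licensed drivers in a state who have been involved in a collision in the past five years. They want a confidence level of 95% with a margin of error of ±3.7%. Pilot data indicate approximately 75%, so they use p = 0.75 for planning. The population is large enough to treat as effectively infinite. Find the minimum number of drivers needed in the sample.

For 95% confidence, z = 1.960.
With p = 0.75, p(1−p) = 0.1875.
n = z²·p(1−p)/E² = 1.960² × 0.1875 / 0.037² = 3.8416 × 0.1875 / 0.001369 ≈ 526.15.
Rounding up gives n = 527.

527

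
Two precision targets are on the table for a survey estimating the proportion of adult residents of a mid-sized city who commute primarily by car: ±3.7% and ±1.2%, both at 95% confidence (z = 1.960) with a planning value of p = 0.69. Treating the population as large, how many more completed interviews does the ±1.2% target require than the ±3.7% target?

At ±3.7%: n = 1.960² × 0.2139 / 0.037² ≈ 600.23 → 601.
At ±1.2%: n = 1.960² × 0.2139 / 0.012² ≈ 5706.38 → 5707.
Additional respondents: 5707 − 601 = 5106.

5106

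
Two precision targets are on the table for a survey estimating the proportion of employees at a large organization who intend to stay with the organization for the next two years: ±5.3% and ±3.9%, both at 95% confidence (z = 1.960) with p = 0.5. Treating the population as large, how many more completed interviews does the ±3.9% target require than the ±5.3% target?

290

At ±5.3%: n = 1.960² × 0.2500 / 0.053² ≈ 341.90 → 342.
At ±3.9%: n = 1.960² × 0.2500 / 0.039² ≈ 631.43 → 632.
Additional respondents: 632 − 342 = 290.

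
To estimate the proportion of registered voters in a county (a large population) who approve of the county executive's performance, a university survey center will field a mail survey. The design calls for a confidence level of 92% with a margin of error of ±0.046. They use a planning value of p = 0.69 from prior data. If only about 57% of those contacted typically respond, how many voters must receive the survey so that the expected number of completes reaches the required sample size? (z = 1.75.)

544

Completed interviews needed: n₀ = 1.75² × 0.2139 / 0.046² ≈ 309.58 → 310.
At a 57% response rate, contacts needed = 310 / 0.57 ≈ 543.86 → 544.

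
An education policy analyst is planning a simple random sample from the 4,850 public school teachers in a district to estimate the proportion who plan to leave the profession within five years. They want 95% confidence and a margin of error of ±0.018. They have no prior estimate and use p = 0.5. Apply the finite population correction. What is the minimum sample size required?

1841

For 95% confidence, z = 1.960.
Unadjusted: n₀ = 1.960² × 0.50 × 0.50 / 0.018² ≈ 2964.20, so n₀ = 2965.
Finite population correction with N = 4,850: n = n₀ / (1 + (n₀−1)/N) = 2965 / (1 + 2964/4850) = 2965 / 1.6111 ≈ 1840.32.
Rounding up, n = 1841.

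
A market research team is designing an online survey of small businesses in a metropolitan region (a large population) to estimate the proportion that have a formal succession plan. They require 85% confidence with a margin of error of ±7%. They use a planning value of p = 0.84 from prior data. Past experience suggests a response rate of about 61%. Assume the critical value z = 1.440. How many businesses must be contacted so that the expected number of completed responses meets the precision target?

94

Completed interviews needed: n₀ = 1.440² × 0.1344 / 0.070² ≈ 56.88 → 57.
At a 61% response rate, contacts needed = 57 / 0.61 ≈ 93.44 → 94.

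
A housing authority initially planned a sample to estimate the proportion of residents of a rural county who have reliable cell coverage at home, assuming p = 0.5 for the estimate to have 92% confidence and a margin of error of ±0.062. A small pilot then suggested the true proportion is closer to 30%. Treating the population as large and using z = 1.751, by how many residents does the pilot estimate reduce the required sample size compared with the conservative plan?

32

Conservative (p = 0.5): n = 1.751² × 0.25 / 0.062² ≈ 199.40 → 200.
Using p = 0.30: p(1−p) = 0.2100, so n = 1.751² × 0.2100 / 0.062² ≈ 167.50 → 168.
Reduction: 200 − 168 = 32.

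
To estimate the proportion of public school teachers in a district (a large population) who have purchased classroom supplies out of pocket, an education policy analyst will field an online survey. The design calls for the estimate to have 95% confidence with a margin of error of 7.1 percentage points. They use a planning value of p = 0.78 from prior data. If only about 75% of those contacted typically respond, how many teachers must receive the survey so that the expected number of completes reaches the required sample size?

175

For 95% confidence, z = 1.96.
Completed interviews needed: n₀ = 1.96² × 0.1716 / 0.071² ≈ 130.77 → 131.
At a 75% response rate, contacts needed = 131 / 0.75 ≈ 174.67 → 175.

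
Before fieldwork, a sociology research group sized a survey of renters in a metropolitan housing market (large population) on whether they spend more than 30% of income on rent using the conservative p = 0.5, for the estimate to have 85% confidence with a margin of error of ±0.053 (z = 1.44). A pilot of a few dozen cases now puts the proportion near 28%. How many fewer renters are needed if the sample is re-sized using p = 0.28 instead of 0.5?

36

Conservative (p = 0.5): n = 1.44² × 0.25 / 0.053² ≈ 184.55 → 185.
Using p = 0.28: p(1−p) = 0.2016, so n = 1.44² × 0.2016 / 0.053² ≈ 148.82 → 149.
Reduction: 185 − 149 = 36.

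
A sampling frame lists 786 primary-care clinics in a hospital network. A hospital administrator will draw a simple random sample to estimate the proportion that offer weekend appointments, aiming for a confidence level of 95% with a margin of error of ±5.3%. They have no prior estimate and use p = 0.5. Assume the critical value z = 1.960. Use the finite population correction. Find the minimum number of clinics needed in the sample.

Unadjusted: n₀ = 1.960² × 0.50 × 0.50 / 0.053² ≈ 341.90, so n₀ = 342.
Finite population correction with N = 786: n = n₀ / (1 + (n₀−1)/N) = 342 / (1 + 341/786) = 342 / 1.4338 ≈ 238.52.
Rounding up, n = 239.

239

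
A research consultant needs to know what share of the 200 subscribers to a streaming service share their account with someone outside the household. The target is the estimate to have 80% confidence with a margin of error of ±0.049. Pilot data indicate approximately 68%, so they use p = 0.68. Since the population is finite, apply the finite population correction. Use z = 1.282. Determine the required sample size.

Unadjusted: n₀ = 1.282² × 0.68 × 0.32 / 0.049² ≈ 148.95, so n₀ = 149.
Finite population correction with N = 200: n = n₀ / (1 + (n₀−1)/N) = 149 / (1 + 148/200) = 149 / 1.7400 ≈ 85.63.
Rounding up, n = 86.

86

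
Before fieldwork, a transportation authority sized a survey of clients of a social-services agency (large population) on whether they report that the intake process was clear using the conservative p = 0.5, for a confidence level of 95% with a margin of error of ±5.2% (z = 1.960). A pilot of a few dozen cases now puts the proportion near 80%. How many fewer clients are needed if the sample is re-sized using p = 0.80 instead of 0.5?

Conservative (p = 0.5): n = 1.960² × 0.25 / 0.052² ≈ 355.18 → 356.
Using p = 0.80: p(1−p) = 0.1600, so n = 1.960² × 0.1600 / 0.052² ≈ 227.31 → 228.
Reduction: 356 − 228 = 128.

128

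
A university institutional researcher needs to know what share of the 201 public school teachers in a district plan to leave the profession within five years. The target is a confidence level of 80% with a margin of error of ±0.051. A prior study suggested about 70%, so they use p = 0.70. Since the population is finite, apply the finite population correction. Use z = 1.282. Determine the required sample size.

Unadjusted: n₀ = 1.282² × 0.70 × 0.30 / 0.051² ≈ 132.70, so n₀ = 133.
Finite population correction with N = 201: n = n₀ / (1 + (n₀−1)/N) = 133 / (1 + 132/201) = 133 / 1.6567 ≈ 80.28.
Rounding up, n = 81.

81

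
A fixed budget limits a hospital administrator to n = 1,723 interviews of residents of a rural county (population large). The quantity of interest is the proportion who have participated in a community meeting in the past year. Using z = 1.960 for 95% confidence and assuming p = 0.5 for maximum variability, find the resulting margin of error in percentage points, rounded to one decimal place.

SE(p̂) = √[p(1−p)/n] = √[0.2500/1723] = 0.01205.
E = z × SE = 1.960 × 0.01205 = 0.02361, or 2.4 percentage points.

2.4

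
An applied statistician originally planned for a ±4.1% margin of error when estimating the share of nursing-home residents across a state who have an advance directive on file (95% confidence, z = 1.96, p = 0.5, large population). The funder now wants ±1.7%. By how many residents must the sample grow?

2752

At ±4.1%: n = 1.96² × 0.2500 / 0.041² ≈ 571.33 → 572.
At ±1.7%: n = 1.96² × 0.2500 / 0.017² ≈ 3323.18 → 3324.
Additional respondents: 3324 − 572 = 2752.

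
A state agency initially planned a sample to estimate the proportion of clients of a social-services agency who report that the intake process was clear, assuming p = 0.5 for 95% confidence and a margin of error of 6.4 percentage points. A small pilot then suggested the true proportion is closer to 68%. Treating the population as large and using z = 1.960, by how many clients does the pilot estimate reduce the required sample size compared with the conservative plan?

Conservative (p = 0.5): n = 1.960² × 0.25 / 0.064² ≈ 234.47 → 235.
Using p = 0.68: p(1−p) = 0.2176, so n = 1.960² × 0.2176 / 0.064² ≈ 204.08 → 205.
Reduction: 235 − 205 = 30.

30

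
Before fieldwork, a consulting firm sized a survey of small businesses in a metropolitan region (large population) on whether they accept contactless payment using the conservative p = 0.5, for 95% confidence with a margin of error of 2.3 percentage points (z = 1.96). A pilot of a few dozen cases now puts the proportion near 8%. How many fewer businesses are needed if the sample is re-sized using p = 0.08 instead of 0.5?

1281

Conservative (p = 0.5): n = 1.96² × 0.25 / 0.023² ≈ 1815.50 → 1816.
Using p = 0.08: p(1−p) = 0.0736, so n = 1.96² × 0.0736 / 0.023² ≈ 534.48 → 535.
Reduction: 1816 − 535 = 1281.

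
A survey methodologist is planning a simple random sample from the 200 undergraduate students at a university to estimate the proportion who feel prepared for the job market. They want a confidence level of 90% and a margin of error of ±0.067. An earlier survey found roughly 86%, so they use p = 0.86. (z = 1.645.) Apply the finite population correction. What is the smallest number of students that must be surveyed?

54

Unadjusted: n₀ = 1.645² × 0.86 × 0.14 / 0.067² ≈ 72.58, so n₀ = 73.
Finite population correction with N = 200: n = n₀ / (1 + (n₀−1)/N) = 73 / (1 + 72/200) = 73 / 1.3600 ≈ 53.68.
Rounding up, n = 54.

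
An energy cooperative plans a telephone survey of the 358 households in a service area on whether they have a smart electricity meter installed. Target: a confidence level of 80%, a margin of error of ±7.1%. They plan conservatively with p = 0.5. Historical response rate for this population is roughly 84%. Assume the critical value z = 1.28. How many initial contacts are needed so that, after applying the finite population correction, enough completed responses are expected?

80

Completed interviews needed (unadjusted): n₀ = 1.28² × 0.2500 / 0.071² ≈ 81.25 → 82.
FPC for N = 358: n = 82 / (1 + 81/358) = 82 / 1.2263 ≈ 66.87 → 67.
At an 84% response rate, contacts needed = 67 / 0.84 ≈ 79.76 → 80.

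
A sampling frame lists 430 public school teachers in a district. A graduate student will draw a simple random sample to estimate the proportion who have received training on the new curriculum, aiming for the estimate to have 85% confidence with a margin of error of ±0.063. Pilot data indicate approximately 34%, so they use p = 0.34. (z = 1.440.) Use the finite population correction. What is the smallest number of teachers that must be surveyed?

93

Unadjusted: n₀ = 1.440² × 0.34 × 0.66 / 0.063² ≈ 117.24, so n₀ = 118.
Finite population correction with N = 430: n = n₀ / (1 + (n₀−1)/N) = 118 / (1 + 117/430) = 118 / 1.2721 ≈ 92.76.
Rounding up, n = 93.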